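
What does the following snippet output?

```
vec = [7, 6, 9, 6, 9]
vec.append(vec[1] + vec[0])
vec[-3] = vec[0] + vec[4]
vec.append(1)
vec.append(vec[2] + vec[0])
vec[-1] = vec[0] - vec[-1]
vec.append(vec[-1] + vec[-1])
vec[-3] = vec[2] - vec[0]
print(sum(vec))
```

35

append vec[1]+vec[0] = 6+7 = 13 → [7, 6, 9, 6, 9, 13]
vec[-3] = vec[0]+vec[4] = 7+9 = 16 → [7, 6, 9, 16, 9, 13]
append 1 → [7, 6, 9, 16, 9, 13, 1]
append vec[2]+vec[0] = 9+7 = 16 → [7, 6, 9, 16, 9, 13, 1, 16]
vec[-1] = vec[0]-vec[-1] = 7-16 = -9 → [7, 6, 9, 16, 9, 13, 1, -9]
append vec[-1]+vec[-1] = (-9)+(-9) = -18 → [7, 6, 9, 16, 9, 13, 1, -9, -18]
vec[-3] = vec[2]-vec[0] = 9-7 = 2 → [7, 6, 9, 16, 9, 13, 2, -9, -18]
sum = 35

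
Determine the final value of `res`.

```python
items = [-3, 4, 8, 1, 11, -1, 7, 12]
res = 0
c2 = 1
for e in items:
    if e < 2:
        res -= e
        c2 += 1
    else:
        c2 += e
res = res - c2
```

e=-3: <2, res = 0-(-3) = 3; c2=2
e=4: not <2; c2=6
e=8: not <2; c2=14
e=1: <2, res = 3-1 = 2; c2=15
e=11: not <2; c2=26
e=-1: <2, res = 2-(-1) = 3; c2=27
e=7: not <2; c2=34
e=12: not <2; c2=46
res-c2 = 3-46 = -43

-43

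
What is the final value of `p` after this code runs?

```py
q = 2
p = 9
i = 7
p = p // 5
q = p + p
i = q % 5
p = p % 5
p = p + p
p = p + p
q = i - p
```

p = 9//5 = 1
q = 1+1 = 2
i = 2%5 = 2
p = 1%5 = 1
p = 1+1 = 2
p = 2+2 = 4
q = 2-4 = -2

4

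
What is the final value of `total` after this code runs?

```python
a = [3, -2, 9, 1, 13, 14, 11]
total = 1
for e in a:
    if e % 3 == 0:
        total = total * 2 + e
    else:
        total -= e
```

e=3: %3==0, total = 1*2+3 = 5
e=-2: not %3==0, total = 5-(-2) = 7
e=9: %3==0, total = 7*2+9 = 23
e=1: not %3==0, total = 23-1 = 22
e=13: not %3==0, total = 22-13 = 9
e=14: not %3==0, total = 9-14 = -5
e=11: not %3==0, total = (-5)-11 = -16

-16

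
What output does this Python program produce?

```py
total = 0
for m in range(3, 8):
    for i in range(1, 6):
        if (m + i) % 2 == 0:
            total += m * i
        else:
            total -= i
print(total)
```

m=3,i=1: even sum, total = 0+3 = 3
m=3,i=2: odd sum, total = 3-2 = 1
m=3,i=3: even sum, total = 1+9 = 10
m=3,i=4: odd sum, total = 10-4 = 6
m=3,i=5: even sum, total = 6+15 = 21
m=4,i=1: odd sum, total = 21-1 = 20
m=4,i=2: even sum, total = 20+8 = 28
m=4,i=3: odd sum, total = 28-3 = 25
m=4,i=4: even sum, total = 25+16 = 41
m=4,i=5: odd sum, total = 41-5 = 36
m=5,i=1: even sum, total = 36+5 = 41
m=5,i=2: odd sum, total = 41-2 = 39
m=5,i=3: even sum, total = 39+15 = 54
m=5,i=4: odd sum, total = 54-4 = 50
m=5,i=5: even sum, total = 50+25 = 75
m=6,i=1: odd sum, total = 75-1 = 74
m=6,i=2: even sum, total = 74+12 = 86
m=6,i=3: odd sum, total = 86-3 = 83
m=6,i=4: even sum, total = 83+24 = 107
m=6,i=5: odd sum, total = 107-5 = 102
m=7,i=1: even sum, total = 102+7 = 109
m=7,i=2: odd sum, total = 109-2 = 107
m=7,i=3: even sum, total = 107+21 = 128
m=7,i=4: odd sum, total = 128-4 = 124
m=7,i=5: even sum, total = 124+35 = 159

159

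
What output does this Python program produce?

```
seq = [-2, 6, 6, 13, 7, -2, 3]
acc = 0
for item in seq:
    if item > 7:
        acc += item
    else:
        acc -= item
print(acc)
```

item=-2: not >7, acc = 0-(-2) = 2
item=6: not >7, acc = 2-6 = -4
item=6: not >7, acc = (-4)-6 = -10
item=13: >7, acc = (-10)+13 = 3
item=7: not >7, acc = 3-7 = -4
item=-2: not >7, acc = (-4)-(-2) = -2
item=3: not >7, acc = (-2)-3 = -5

-5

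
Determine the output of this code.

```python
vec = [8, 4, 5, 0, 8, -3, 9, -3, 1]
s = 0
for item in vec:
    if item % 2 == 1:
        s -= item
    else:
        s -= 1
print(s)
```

-13

item=8: not odd, s = 0-1 = -1
item=4: not odd, s = (-1)-1 = -2
item=5: odd, s = (-2)-5 = -7
item=0: not odd, s = (-7)-1 = -8
item=8: not odd, s = (-8)-1 = -9
item=-3: odd, s = (-9)-(-3) = -6
item=9: odd, s = (-6)-9 = -15
item=-3: odd, s = (-15)-(-3) = -12
item=1: odd, s = (-12)-1 = -13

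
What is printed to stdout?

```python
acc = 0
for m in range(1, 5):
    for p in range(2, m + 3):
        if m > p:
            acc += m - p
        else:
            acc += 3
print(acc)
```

37

m=1,p=2: not 1>2, acc = 0+3 = 3
m=1,p=3: not 1>3, acc = 3+3 = 6
m=2,p=2: not 2>2, acc = 6+3 = 9
m=2,p=3: not 2>3, acc = 9+3 = 12
m=2,p=4: not 2>4, acc = 12+3 = 15
m=3,p=2: 3>2, acc = 15+1 = 16
m=3,p=3: not 3>3, acc = 16+3 = 19
m=3,p=4: not 3>4, acc = 19+3 = 22
m=3,p=5: not 3>5, acc = 22+3 = 25
m=4,p=2: 4>2, acc = 25+2 = 27
m=4,p=3: 4>3, acc = 27+1 = 28
m=4,p=4: not 4>4, acc = 28+3 = 31
m=4,p=5: not 4>5, acc = 31+3 = 34
m=4,p=6: not 4>6, acc = 34+3 = 37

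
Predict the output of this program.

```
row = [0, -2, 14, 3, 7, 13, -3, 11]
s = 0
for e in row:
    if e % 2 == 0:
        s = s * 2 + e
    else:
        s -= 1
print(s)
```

5

e=0: even, s = 0*2+0 = 0
e=-2: even, s = 0*2+(-2) = -2
e=14: even, s = (-2)*2+14 = 10
e=3: not even, s = 10-1 = 9
e=7: not even, s = 9-1 = 8
e=13: not even, s = 8-1 = 7
e=-3: not even, s = 7-1 = 6
e=11: not even, s = 6-1 = 5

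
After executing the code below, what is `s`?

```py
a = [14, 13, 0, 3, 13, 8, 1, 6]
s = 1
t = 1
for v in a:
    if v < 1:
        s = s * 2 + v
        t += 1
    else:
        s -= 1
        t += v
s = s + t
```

v=14: not <1, s = 1-1 = 0; t=15
v=13: not <1, s = 0-1 = -1; t=28
v=0: <1, s = (-1)*2+0 = -2; t=29
v=3: not <1, s = (-2)-1 = -3; t=32
v=13: not <1, s = (-3)-1 = -4; t=45
v=8: not <1, s = (-4)-1 = -5; t=53
v=1: not <1, s = (-5)-1 = -6; t=54
v=6: not <1, s = (-6)-1 = -7; t=60
s+t = (-7)+60 = 53

53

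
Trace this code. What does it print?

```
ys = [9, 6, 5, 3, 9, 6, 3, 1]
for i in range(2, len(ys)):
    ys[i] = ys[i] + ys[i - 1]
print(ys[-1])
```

i=2: ys[2] = 5+6 = 11 → [9, 6, 11, 3, 9, 6, 3, 1]
i=3: ys[3] = 3+11 = 14 → [9, 6, 11, 14, 9, 6, 3, 1]
i=4: ys[4] = 9+14 = 23 → [9, 6, 11, 14, 23, 6, 3, 1]
i=5: ys[5] = 6+23 = 29 → [9, 6, 11, 14, 23, 29, 3, 1]
i=6: ys[6] = 3+29 = 32 → [9, 6, 11, 14, 23, 29, 32, 1]
i=7: ys[7] = 1+32 = 33 → [9, 6, 11, 14, 23, 29, 32, 33]

33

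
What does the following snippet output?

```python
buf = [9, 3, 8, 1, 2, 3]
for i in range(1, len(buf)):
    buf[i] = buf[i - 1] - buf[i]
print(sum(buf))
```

i=1: buf[1] = 9-3 = 6 → [9, 6, 8, 1, 2, 3]
i=2: buf[2] = 6-8 = -2 → [9, 6, -2, 1, 2, 3]
i=3: buf[3] = (-2)-1 = -3 → [9, 6, -2, -3, 2, 3]
i=4: buf[4] = (-3)-2 = -5 → [9, 6, -2, -3, -5, 3]
i=5: buf[5] = (-5)-3 = -8 → [9, 6, -2, -3, -5, -8]
sum = -3

-3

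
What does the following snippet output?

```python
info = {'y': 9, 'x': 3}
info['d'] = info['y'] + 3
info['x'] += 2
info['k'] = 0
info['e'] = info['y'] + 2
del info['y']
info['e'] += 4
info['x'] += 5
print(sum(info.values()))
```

info['d'] = info['y']+3 = 12 → {'y': 9, 'x': 3, 'd': 12}
info['x'] = 3+2 = 5 → {'y': 9, 'x': 5, 'd': 12}
info['k'] = 0 → {'y': 9, 'x': 5, 'd': 12, 'k': 0}
info['e'] = info['y']+2 = 11 → {'y': 9, 'x': 5, 'd': 12, 'k': 0, 'e': 11}
del 'y' → {'x': 5, 'd': 12, 'k': 0, 'e': 11}
info['e'] = 11+4 = 15 → {'x': 5, 'd': 12, 'k': 0, 'e': 15}
info['x'] = 5+5 = 10 → {'x': 10, 'd': 12, 'k': 0, 'e': 15}
sum of values = 37

37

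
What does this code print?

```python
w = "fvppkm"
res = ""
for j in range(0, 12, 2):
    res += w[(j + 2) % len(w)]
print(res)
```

pkfpkf

j=0: add w[2]='p' → 'p'
j=2: add w[4]='k' → 'pk'
j=4: add w[0]='f' → 'pkf'
j=6: add w[2]='p' → 'pkfp'
j=8: add w[4]='k' → 'pkfpk'
j=10: add w[0]='f' → 'pkfpkf'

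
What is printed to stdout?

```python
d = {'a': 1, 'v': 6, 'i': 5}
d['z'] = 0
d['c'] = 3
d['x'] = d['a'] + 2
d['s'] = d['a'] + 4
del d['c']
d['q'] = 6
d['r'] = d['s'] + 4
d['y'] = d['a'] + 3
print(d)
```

{'a': 1, 'v': 6, 'i': 5, 'z': 0, 'x': 3, 's': 5, 'q': 6, 'r': 9, 'y': 4}

d['z'] = 0 → {'a': 1, 'v': 6, 'i': 5, 'z': 0}
d['c'] = 3 → {'a': 1, 'v': 6, 'i': 5, 'z': 0, 'c': 3}
d['x'] = d['a']+2 = 3 → {'a': 1, 'v': 6, 'i': 5, 'z': 0, 'c': 3, 'x': 3}
d['s'] = d['a']+4 = 5 → {'a': 1, 'v': 6, 'i': 5, 'z': 0, 'c': 3, 'x': 3, 's': 5}
del 'c' → {'a': 1, 'v': 6, 'i': 5, 'z': 0, 'x': 3, 's': 5}
d['q'] = 6 → {'a': 1, 'v': 6, 'i': 5, 'z': 0, 'x': 3, 's': 5, 'q': 6}
d['r'] = d['s']+4 = 9 → {'a': 1, 'v': 6, 'i': 5, 'z': 0, 'x': 3, 's': 5, 'q': 6, 'r': 9}
d['y'] = d['a']+3 = 4 → {'a': 1, 'v': 6, 'i': 5, 'z': 0, 'x': 3, 's': 5, 'q': 6, 'r': 9, 'y': 4}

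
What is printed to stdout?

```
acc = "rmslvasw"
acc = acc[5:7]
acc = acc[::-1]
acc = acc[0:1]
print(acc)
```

slice [5:7] → 'as'
reverse → 'sa'
slice [0:1] → 's'

s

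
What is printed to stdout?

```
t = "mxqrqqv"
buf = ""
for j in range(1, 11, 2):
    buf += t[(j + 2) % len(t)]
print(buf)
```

j=1: add t[3]='r' → 'r'
j=3: add t[5]='q' → 'rq'
j=5: add t[0]='m' → 'rqm'
j=7: add t[2]='q' → 'rqmq'
j=9: add t[4]='q' → 'rqmqq'

rqmqq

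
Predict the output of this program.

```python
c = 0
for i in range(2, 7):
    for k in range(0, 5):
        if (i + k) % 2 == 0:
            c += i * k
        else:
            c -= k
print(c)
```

i=2,k=0: even sum, c = 0+0 = 0
i=2,k=1: odd sum, c = 0-1 = -1
i=2,k=2: even sum, c = (-1)+4 = 3
i=2,k=3: odd sum, c = 3-3 = 0
i=2,k=4: even sum, c = 0+8 = 8
i=3,k=0: odd sum, c = 8-0 = 8
i=3,k=1: even sum, c = 8+3 = 11
i=3,k=2: odd sum, c = 11-2 = 9
i=3,k=3: even sum, c = 9+9 = 18
i=3,k=4: odd sum, c = 18-4 = 14
i=4,k=0: even sum, c = 14+0 = 14
i=4,k=1: odd sum, c = 14-1 = 13
i=4,k=2: even sum, c = 13+8 = 21
i=4,k=3: odd sum, c = 21-3 = 18
i=4,k=4: even sum, c = 18+16 = 34
i=5,k=0: odd sum, c = 34-0 = 34
i=5,k=1: even sum, c = 34+5 = 39
i=5,k=2: odd sum, c = 39-2 = 37
i=5,k=3: even sum, c = 37+15 = 52
i=5,k=4: odd sum, c = 52-4 = 48
i=6,k=0: even sum, c = 48+0 = 48
i=6,k=1: odd sum, c = 48-1 = 47
i=6,k=2: even sum, c = 47+12 = 59
i=6,k=3: odd sum, c = 59-3 = 56
i=6,k=4: even sum, c = 56+24 = 80

80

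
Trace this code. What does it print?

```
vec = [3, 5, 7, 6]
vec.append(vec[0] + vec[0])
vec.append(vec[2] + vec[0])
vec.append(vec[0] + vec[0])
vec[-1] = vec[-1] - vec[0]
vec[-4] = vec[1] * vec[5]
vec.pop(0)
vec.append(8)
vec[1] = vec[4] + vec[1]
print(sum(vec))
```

append vec[0]+vec[0] = 3+3 = 6 → [3, 5, 7, 6, 6]
append vec[2]+vec[0] = 7+3 = 10 → [3, 5, 7, 6, 6, 10]
append vec[0]+vec[0] = 3+3 = 6 → [3, 5, 7, 6, 6, 10, 6]
vec[-1] = vec[-1]-vec[0] = 6-3 = 3 → [3, 5, 7, 6, 6, 10, 3]
vec[-4] = vec[1]*vec[5] = 5*10 = 50 → [3, 5, 7, 50, 6, 10, 3]
pop(0) removes 3 → [5, 7, 50, 6, 10, 3]
append 8 → [5, 7, 50, 6, 10, 3, 8]
vec[1] = vec[4]+vec[1] = 10+7 = 17 → [5, 17, 50, 6, 10, 3, 8]
sum = 99

99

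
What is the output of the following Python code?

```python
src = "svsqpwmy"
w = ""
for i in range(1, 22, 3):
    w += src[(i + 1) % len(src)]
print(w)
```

i=1: add src[2]='s' → 's'
i=4: add src[5]='w' → 'sw'
i=7: add src[0]='s' → 'sws'
i=10: add src[3]='q' → 'swsq'
i=13: add src[6]='m' → 'swsqm'
i=16: add src[1]='v' → 'swsqmv'
i=19: add src[4]='p' → 'swsqmvp'

swsqmvp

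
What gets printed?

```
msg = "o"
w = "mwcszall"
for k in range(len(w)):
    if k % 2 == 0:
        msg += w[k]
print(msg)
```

omczl

k=0: add 'm' → 'om'
k=1: skip
k=2: add 'c' → 'omc'
k=3: skip
k=4: add 'z' → 'omcz'
k=5: skip
k=6: add 'l' → 'omczl'
k=7: skip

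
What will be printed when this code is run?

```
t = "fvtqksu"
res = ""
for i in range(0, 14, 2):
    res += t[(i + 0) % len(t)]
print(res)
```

i=0: add t[0]='f' → 'f'
i=2: add t[2]='t' → 'ft'
i=4: add t[4]='k' → 'ftk'
i=6: add t[6]='u' → 'ftku'
i=8: add t[1]='v' → 'ftkuv'
i=10: add t[3]='q' → 'ftkuvq'
i=12: add t[5]='s' → 'ftkuvqs'

ftkuvqs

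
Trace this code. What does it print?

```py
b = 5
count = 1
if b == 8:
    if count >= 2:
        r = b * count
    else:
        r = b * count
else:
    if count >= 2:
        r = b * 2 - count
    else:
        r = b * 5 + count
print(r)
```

26

b=5, count=1
b == 8 is False; count >= 2 is False
→ r = b * 5 + count = 26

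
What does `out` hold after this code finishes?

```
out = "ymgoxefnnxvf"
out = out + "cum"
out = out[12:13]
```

'c'

+ 'cum' → 'ymgoxefnnxvfcum'
slice [12:13] → 'c'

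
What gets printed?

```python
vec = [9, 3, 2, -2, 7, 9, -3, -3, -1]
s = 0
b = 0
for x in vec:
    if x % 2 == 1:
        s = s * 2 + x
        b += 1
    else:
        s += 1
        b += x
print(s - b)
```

894

x=9: odd, s = 0*2+9 = 9; b=1
x=3: odd, s = 9*2+3 = 21; b=2
x=2: not odd, s = 21+1 = 22; b=4
x=-2: not odd, s = 22+1 = 23; b=2
x=7: odd, s = 23*2+7 = 53; b=3
x=9: odd, s = 53*2+9 = 115; b=4
x=-3: odd, s = 115*2+(-3) = 227; b=5
x=-3: odd, s = 227*2+(-3) = 451; b=6
x=-1: odd, s = 451*2+(-1) = 901; b=7
s-b = 901-7 = 894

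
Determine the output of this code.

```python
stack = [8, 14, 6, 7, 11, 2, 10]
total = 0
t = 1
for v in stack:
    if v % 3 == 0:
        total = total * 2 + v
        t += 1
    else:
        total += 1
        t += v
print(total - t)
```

v=8: not %3==0, total = 0+1 = 1; t=9
v=14: not %3==0, total = 1+1 = 2; t=23
v=6: %3==0, total = 2*2+6 = 10; t=24
v=7: not %3==0, total = 10+1 = 11; t=31
v=11: not %3==0, total = 11+1 = 12; t=42
v=2: not %3==0, total = 12+1 = 13; t=44
v=10: not %3==0, total = 13+1 = 14; t=54
total-t = 14-54 = -40

-40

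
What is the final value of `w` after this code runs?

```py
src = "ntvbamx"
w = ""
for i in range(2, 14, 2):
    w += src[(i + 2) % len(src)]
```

i=2: add src[4]='a' → 'a'
i=4: add src[6]='x' → 'ax'
i=6: add src[1]='t' → 'axt'
i=8: add src[3]='b' → 'axtb'
i=10: add src[5]='m' → 'axtbm'
i=12: add src[0]='n' → 'axtbmn'

'axtbmn'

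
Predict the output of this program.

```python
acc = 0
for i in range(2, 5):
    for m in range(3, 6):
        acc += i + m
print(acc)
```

i=2,m=3: acc = 0+5 = 5
i=2,m=4: acc = 5+6 = 11
i=2,m=5: acc = 11+7 = 18
i=3,m=3: acc = 18+6 = 24
i=3,m=4: acc = 24+7 = 31
i=3,m=5: acc = 31+8 = 39
i=4,m=3: acc = 39+7 = 46
i=4,m=4: acc = 46+8 = 54
i=4,m=5: acc = 54+9 = 63

63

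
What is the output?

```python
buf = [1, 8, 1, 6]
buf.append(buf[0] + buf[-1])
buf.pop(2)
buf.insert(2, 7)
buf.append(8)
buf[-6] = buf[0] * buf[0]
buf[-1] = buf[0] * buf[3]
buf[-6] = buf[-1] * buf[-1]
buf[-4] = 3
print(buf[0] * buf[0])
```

1296

append buf[0]+buf[-1] = 1+6 = 7 → [1, 8, 1, 6, 7]
pop(2) removes 1 → [1, 8, 6, 7]
insert 7 at 2 → [1, 8, 7, 6, 7]
append 8 → [1, 8, 7, 6, 7, 8]
buf[-6] = buf[0]*buf[0] = 1*1 = 1 → [1, 8, 7, 6, 7, 8]
buf[-1] = buf[0]*buf[3] = 1*6 = 6 → [1, 8, 7, 6, 7, 6]
buf[-6] = buf[-1]*buf[-1] = 6*6 = 36 → [36, 8, 7, 6, 7, 6]
buf[-4] = 3 → [36, 8, 3, 6, 7, 6]
buf[0]*buf[0] = 36*36 = 1296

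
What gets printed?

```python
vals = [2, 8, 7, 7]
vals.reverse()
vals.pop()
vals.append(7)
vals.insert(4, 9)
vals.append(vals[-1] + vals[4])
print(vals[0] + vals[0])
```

reverse → [7, 7, 8, 2]
pop() removes 2 → [7, 7, 8]
append 7 → [7, 7, 8, 7]
insert 9 at 4 → [7, 7, 8, 7, 9]
append vals[-1]+vals[4] = 9+9 = 18 → [7, 7, 8, 7, 9, 18]
vals[0]+vals[0] = 7+7 = 14

14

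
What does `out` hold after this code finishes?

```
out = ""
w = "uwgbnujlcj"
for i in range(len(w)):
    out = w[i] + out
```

i=0: prepend 'u' → 'u'
i=1: prepend 'w' → 'wu'
i=2: prepend 'g' → 'gwu'
i=3: prepend 'b' → 'bgwu'
i=4: prepend 'n' → 'nbgwu'
i=5: prepend 'u' → 'unbgwu'
i=6: prepend 'j' → 'junbgwu'
i=7: prepend 'l' → 'ljunbgwu'
i=8: prepend 'c' → 'cljunbgwu'
i=9: prepend 'j' → 'jcljunbgwu'

'jcljunbgwu'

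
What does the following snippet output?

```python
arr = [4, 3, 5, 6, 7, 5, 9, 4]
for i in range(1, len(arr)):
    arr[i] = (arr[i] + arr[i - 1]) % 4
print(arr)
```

[4, 3, 0, 2, 1, 2, 3, 3]

i=1: arr[1] = (3+4)%4 = 3 → [4, 3, 5, 6, 7, 5, 9, 4]
i=2: arr[2] = (5+3)%4 = 0 → [4, 3, 0, 6, 7, 5, 9, 4]
i=3: arr[3] = (6+0)%4 = 2 → [4, 3, 0, 2, 7, 5, 9, 4]
i=4: arr[4] = (7+2)%4 = 1 → [4, 3, 0, 2, 1, 5, 9, 4]
i=5: arr[5] = (5+1)%4 = 2 → [4, 3, 0, 2, 1, 2, 9, 4]
i=6: arr[6] = (9+2)%4 = 3 → [4, 3, 0, 2, 1, 2, 3, 4]
i=7: arr[7] = (4+3)%4 = 3 → [4, 3, 0, 2, 1, 2, 3, 3]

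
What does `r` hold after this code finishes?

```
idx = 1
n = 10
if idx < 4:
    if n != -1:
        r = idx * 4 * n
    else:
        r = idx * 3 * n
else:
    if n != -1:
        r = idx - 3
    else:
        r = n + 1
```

40

idx=1, n=10
idx < 4 is True; n != -1 is True
→ r = idx * 4 * n = 40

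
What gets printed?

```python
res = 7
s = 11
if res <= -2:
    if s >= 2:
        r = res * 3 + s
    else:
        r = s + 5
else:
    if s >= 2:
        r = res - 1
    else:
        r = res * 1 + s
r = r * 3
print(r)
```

18

res=7, s=11
res <= -2 is False; s >= 2 is True
→ r = res - 1 = 6
r = 6*3 = 18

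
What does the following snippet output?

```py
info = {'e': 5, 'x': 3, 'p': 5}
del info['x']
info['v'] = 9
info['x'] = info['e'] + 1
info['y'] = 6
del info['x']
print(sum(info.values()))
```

25

del 'x' → {'e': 5, 'p': 5}
info['v'] = 9 → {'e': 5, 'p': 5, 'v': 9}
info['x'] = info['e']+1 = 6 → {'e': 5, 'p': 5, 'v': 9, 'x': 6}
info['y'] = 6 → {'e': 5, 'p': 5, 'v': 9, 'x': 6, 'y': 6}
del 'x' → {'e': 5, 'p': 5, 'v': 9, 'y': 6}
sum of values = 25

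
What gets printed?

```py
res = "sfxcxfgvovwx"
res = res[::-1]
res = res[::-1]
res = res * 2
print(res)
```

reverse → 'xwvovgfxcxfs'
reverse → 'sfxcxfgvovwx'
repeat ×2 → 'sfxcxfgvovwxsfxcxfgvovwx'

sfxcxfgvovwxsfxcxfgvovwx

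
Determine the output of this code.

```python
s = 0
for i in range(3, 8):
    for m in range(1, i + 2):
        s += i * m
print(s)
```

615

i=3,m=1: s = 0+3 = 3
i=3,m=2: s = 3+6 = 9
i=3,m=3: s = 9+9 = 18
i=3,m=4: s = 18+12 = 30
i=4,m=1: s = 30+4 = 34
i=4,m=2: s = 34+8 = 42
i=4,m=3: s = 42+12 = 54
i=4,m=4: s = 54+16 = 70
i=4,m=5: s = 70+20 = 90
i=5,m=1: s = 90+5 = 95
i=5,m=2: s = 95+10 = 105
i=5,m=3: s = 105+15 = 120
i=5,m=4: s = 120+20 = 140
i=5,m=5: s = 140+25 = 165
i=5,m=6: s = 165+30 = 195
i=6,m=1: s = 195+6 = 201
i=6,m=2: s = 201+12 = 213
i=6,m=3: s = 213+18 = 231
i=6,m=4: s = 231+24 = 255
i=6,m=5: s = 255+30 = 285
i=6,m=6: s = 285+36 = 321
i=6,m=7: s = 321+42 = 363
i=7,m=1: s = 363+7 = 370
i=7,m=2: s = 370+14 = 384
i=7,m=3: s = 384+21 = 405
i=7,m=4: s = 405+28 = 433
i=7,m=5: s = 433+35 = 468
i=7,m=6: s = 468+42 = 510
i=7,m=7: s = 510+49 = 559
i=7,m=8: s = 559+56 = 615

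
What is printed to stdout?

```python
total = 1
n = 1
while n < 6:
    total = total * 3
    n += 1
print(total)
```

n=1: total = 1*3 = 3
n=2: total = 3*3 = 9
n=3: total = 9*3 = 27
n=4: total = 27*3 = 81
n=5: total = 81*3 = 243

243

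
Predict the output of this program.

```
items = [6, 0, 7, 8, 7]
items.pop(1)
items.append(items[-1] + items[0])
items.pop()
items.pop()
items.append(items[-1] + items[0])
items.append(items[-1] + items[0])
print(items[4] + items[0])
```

pop(1) removes 0 → [6, 7, 8, 7]
append items[-1]+items[0] = 7+6 = 13 → [6, 7, 8, 7, 13]
pop() removes 13 → [6, 7, 8, 7]
pop() removes 7 → [6, 7, 8]
append items[-1]+items[0] = 8+6 = 14 → [6, 7, 8, 14]
append items[-1]+items[0] = 14+6 = 20 → [6, 7, 8, 14, 20]
items[4]+items[0] = 20+6 = 26

26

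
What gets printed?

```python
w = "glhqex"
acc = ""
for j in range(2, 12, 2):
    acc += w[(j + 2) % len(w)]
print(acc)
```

j=2: add w[4]='e' → 'e'
j=4: add w[0]='g' → 'eg'
j=6: add w[2]='h' → 'egh'
j=8: add w[4]='e' → 'eghe'
j=10: add w[0]='g' → 'egheg'

egheg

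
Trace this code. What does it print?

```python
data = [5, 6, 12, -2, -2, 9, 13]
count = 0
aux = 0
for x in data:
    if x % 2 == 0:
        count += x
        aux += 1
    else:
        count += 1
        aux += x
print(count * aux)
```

527

x=5: not even, count = 0+1 = 1; aux=5
x=6: even, count = 1+6 = 7; aux=6
x=12: even, count = 7+12 = 19; aux=7
x=-2: even, count = 19+(-2) = 17; aux=8
x=-2: even, count = 17+(-2) = 15; aux=9
x=9: not even, count = 15+1 = 16; aux=18
x=13: not even, count = 16+1 = 17; aux=31
count*aux = 17*31 = 527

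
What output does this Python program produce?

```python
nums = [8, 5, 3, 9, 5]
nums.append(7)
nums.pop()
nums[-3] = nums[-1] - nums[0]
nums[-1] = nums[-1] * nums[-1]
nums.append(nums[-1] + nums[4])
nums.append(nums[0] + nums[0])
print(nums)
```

append 7 → [8, 5, 3, 9, 5, 7]
pop() removes 7 → [8, 5, 3, 9, 5]
nums[-3] = nums[-1]-nums[0] = 5-8 = -3 → [8, 5, -3, 9, 5]
nums[-1] = nums[-1]*nums[-1] = 5*5 = 25 → [8, 5, -3, 9, 25]
append nums[-1]+nums[4] = 25+25 = 50 → [8, 5, -3, 9, 25, 50]
append nums[0]+nums[0] = 8+8 = 16 → [8, 5, -3, 9, 25, 50, 16]

[8, 5, -3, 9, 25, 50, 16]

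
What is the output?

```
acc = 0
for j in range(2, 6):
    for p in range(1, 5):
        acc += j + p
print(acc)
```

96

j=2,p=1: acc = 0+3 = 3
j=2,p=2: acc = 3+4 = 7
j=2,p=3: acc = 7+5 = 12
j=2,p=4: acc = 12+6 = 18
j=3,p=1: acc = 18+4 = 22
j=3,p=2: acc = 22+5 = 27
j=3,p=3: acc = 27+6 = 33
j=3,p=4: acc = 33+7 = 40
j=4,p=1: acc = 40+5 = 45
j=4,p=2: acc = 45+6 = 51
j=4,p=3: acc = 51+7 = 58
j=4,p=4: acc = 58+8 = 66
j=5,p=1: acc = 66+6 = 72
j=5,p=2: acc = 72+7 = 79
j=5,p=3: acc = 79+8 = 87
j=5,p=4: acc = 87+9 = 96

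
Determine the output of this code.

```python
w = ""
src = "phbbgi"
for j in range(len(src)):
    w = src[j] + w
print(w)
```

igbbhp

j=0: prepend 'p' → 'p'
j=1: prepend 'h' → 'hp'
j=2: prepend 'b' → 'bhp'
j=3: prepend 'b' → 'bbhp'
j=4: prepend 'g' → 'gbbhp'
j=5: prepend 'i' → 'igbbhp'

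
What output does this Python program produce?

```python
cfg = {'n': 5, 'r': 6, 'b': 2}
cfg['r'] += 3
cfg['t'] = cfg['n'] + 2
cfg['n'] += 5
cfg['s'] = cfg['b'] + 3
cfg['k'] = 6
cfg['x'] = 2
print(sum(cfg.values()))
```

cfg['r'] = 6+3 = 9 → {'n': 5, 'r': 9, 'b': 2}
cfg['t'] = cfg['n']+2 = 7 → {'n': 5, 'r': 9, 'b': 2, 't': 7}
cfg['n'] = 5+5 = 10 → {'n': 10, 'r': 9, 'b': 2, 't': 7}
cfg['s'] = cfg['b']+3 = 5 → {'n': 10, 'r': 9, 'b': 2, 't': 7, 's': 5}
cfg['k'] = 6 → {'n': 10, 'r': 9, 'b': 2, 't': 7, 's': 5, 'k': 6}
cfg['x'] = 2 → {'n': 10, 'r': 9, 'b': 2, 't': 7, 's': 5, 'k': 6, 'x': 2}
sum of values = 41

41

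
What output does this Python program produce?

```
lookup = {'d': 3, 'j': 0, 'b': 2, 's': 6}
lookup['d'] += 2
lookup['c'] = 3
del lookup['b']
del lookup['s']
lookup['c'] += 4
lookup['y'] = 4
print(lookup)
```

{'d': 5, 'j': 0, 'c': 7, 'y': 4}

lookup['d'] = 3+2 = 5 → {'d': 5, 'j': 0, 'b': 2, 's': 6}
lookup['c'] = 3 → {'d': 5, 'j': 0, 'b': 2, 's': 6, 'c': 3}
del 'b' → {'d': 5, 'j': 0, 's': 6, 'c': 3}
del 's' → {'d': 5, 'j': 0, 'c': 3}
lookup['c'] = 3+4 = 7 → {'d': 5, 'j': 0, 'c': 7}
lookup['y'] = 4 → {'d': 5, 'j': 0, 'c': 7, 'y': 4}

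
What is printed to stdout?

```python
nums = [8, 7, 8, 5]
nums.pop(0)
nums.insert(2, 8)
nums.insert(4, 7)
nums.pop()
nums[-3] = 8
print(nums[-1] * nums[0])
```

pop(0) removes 8 → [7, 8, 5]
insert 8 at 2 → [7, 8, 8, 5]
insert 7 at 4 → [7, 8, 8, 5, 7]
pop() removes 7 → [7, 8, 8, 5]
nums[-3] = 8 → [7, 8, 8, 5]
nums[-1]*nums[0] = 5*7 = 35

35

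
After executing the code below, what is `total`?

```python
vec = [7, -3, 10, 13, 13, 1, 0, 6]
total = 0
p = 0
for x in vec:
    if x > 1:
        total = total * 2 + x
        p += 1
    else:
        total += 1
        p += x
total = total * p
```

888

x=7: >1, total = 0*2+7 = 7; p=1
x=-3: not >1, total = 7+1 = 8; p=-2
x=10: >1, total = 8*2+10 = 26; p=-1
x=13: >1, total = 26*2+13 = 65; p=0
x=13: >1, total = 65*2+13 = 143; p=1
x=1: not >1, total = 143+1 = 144; p=2
x=0: not >1, total = 144+1 = 145; p=2
x=6: >1, total = 145*2+6 = 296; p=3
total*p = 296*3 = 888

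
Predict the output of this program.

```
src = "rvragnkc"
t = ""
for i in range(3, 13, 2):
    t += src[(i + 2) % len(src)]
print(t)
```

ncvan

i=3: add src[5]='n' → 'n'
i=5: add src[7]='c' → 'nc'
i=7: add src[1]='v' → 'ncv'
i=9: add src[3]='a' → 'ncva'
i=11: add src[5]='n' → 'ncvan'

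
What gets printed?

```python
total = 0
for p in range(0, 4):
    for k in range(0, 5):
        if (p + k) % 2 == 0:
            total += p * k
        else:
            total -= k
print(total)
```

8

p=0,k=0: even sum, total = 0+0 = 0
p=0,k=1: odd sum, total = 0-1 = -1
p=0,k=2: even sum, total = (-1)+0 = -1
p=0,k=3: odd sum, total = (-1)-3 = -4
p=0,k=4: even sum, total = (-4)+0 = -4
p=1,k=0: odd sum, total = (-4)-0 = -4
p=1,k=1: even sum, total = (-4)+1 = -3
p=1,k=2: odd sum, total = (-3)-2 = -5
p=1,k=3: even sum, total = (-5)+3 = -2
p=1,k=4: odd sum, total = (-2)-4 = -6
p=2,k=0: even sum, total = (-6)+0 = -6
p=2,k=1: odd sum, total = (-6)-1 = -7
p=2,k=2: even sum, total = (-7)+4 = -3
p=2,k=3: odd sum, total = (-3)-3 = -6
p=2,k=4: even sum, total = (-6)+8 = 2
p=3,k=0: odd sum, total = 2-0 = 2
p=3,k=1: even sum, total = 2+3 = 5
p=3,k=2: odd sum, total = 5-2 = 3
p=3,k=3: even sum, total = 3+9 = 12
p=3,k=4: odd sum, total = 12-4 = 8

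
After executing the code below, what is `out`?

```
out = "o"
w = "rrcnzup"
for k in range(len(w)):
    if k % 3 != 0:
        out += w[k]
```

'orczu'

k=0: skip
k=1: add 'r' → 'or'
k=2: add 'c' → 'orc'
k=3: skip
k=4: add 'z' → 'orcz'
k=5: add 'u' → 'orczu'
k=6: skip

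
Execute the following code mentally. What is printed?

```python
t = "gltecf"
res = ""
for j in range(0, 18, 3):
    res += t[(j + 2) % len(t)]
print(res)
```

j=0: add t[2]='t' → 't'
j=3: add t[5]='f' → 'tf'
j=6: add t[2]='t' → 'tft'
j=9: add t[5]='f' → 'tftf'
j=12: add t[2]='t' → 'tftft'
j=15: add t[5]='f' → 'tftftf'

tftftf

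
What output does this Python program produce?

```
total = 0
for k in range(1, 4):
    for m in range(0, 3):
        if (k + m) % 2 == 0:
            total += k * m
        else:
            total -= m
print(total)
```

k=1,m=0: odd sum, total = 0-0 = 0
k=1,m=1: even sum, total = 0+1 = 1
k=1,m=2: odd sum, total = 1-2 = -1
k=2,m=0: even sum, total = (-1)+0 = -1
k=2,m=1: odd sum, total = (-1)-1 = -2
k=2,m=2: even sum, total = (-2)+4 = 2
k=3,m=0: odd sum, total = 2-0 = 2
k=3,m=1: even sum, total = 2+3 = 5
k=3,m=2: odd sum, total = 5-2 = 3

3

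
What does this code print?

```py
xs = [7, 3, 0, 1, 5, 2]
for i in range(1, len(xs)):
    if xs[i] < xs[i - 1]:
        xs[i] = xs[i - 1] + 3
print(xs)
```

i=1: 3<7, xs[1] = 7+3 = 10 → [7, 10, 0, 1, 5, 2]
i=2: 0<10, xs[2] = 10+3 = 13 → [7, 10, 13, 1, 5, 2]
i=3: 1<13, xs[3] = 13+3 = 16 → [7, 10, 13, 16, 5, 2]
i=4: 5<16, xs[4] = 16+3 = 19 → [7, 10, 13, 16, 19, 2]
i=5: 2<19, xs[5] = 19+3 = 22 → [7, 10, 13, 16, 19, 22]

[7, 10, 13, 16, 19, 22]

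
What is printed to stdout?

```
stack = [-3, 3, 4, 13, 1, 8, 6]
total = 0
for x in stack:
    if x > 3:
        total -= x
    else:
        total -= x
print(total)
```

x=-3: not >3, total = 0-(-3) = 3
x=3: not >3, total = 3-3 = 0
x=4: >3, total = 0-4 = -4
x=13: >3, total = (-4)-13 = -17
x=1: not >3, total = (-17)-1 = -18
x=8: >3, total = (-18)-8 = -26
x=6: >3, total = (-26)-6 = -32

-32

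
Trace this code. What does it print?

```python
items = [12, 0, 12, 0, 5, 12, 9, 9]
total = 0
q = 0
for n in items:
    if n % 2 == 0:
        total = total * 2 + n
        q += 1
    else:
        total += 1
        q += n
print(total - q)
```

228

n=12: even, total = 0*2+12 = 12; q=1
n=0: even, total = 12*2+0 = 24; q=2
n=12: even, total = 24*2+12 = 60; q=3
n=0: even, total = 60*2+0 = 120; q=4
n=5: not even, total = 120+1 = 121; q=9
n=12: even, total = 121*2+12 = 254; q=10
n=9: not even, total = 254+1 = 255; q=19
n=9: not even, total = 255+1 = 256; q=28
total-q = 256-28 = 228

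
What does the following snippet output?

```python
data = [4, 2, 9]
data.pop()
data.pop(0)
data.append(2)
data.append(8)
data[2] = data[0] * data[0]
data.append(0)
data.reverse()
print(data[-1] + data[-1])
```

pop() removes 9 → [4, 2]
pop(0) removes 4 → [2]
append 2 → [2, 2]
append 8 → [2, 2, 8]
data[2] = data[0]*data[0] = 2*2 = 4 → [2, 2, 4]
append 0 → [2, 2, 4, 0]
reverse → [0, 4, 2, 2]
data[-1]+data[-1] = 2+2 = 4

4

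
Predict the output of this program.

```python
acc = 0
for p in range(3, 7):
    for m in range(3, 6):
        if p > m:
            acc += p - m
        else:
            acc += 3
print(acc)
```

p=3,m=3: not 3>3, acc = 0+3 = 3
p=3,m=4: not 3>4, acc = 3+3 = 6
p=3,m=5: not 3>5, acc = 6+3 = 9
p=4,m=3: 4>3, acc = 9+1 = 10
p=4,m=4: not 4>4, acc = 10+3 = 13
p=4,m=5: not 4>5, acc = 13+3 = 16
p=5,m=3: 5>3, acc = 16+2 = 18
p=5,m=4: 5>4, acc = 18+1 = 19
p=5,m=5: not 5>5, acc = 19+3 = 22
p=6,m=3: 6>3, acc = 22+3 = 25
p=6,m=4: 6>4, acc = 25+2 = 27
p=6,m=5: 6>5, acc = 27+1 = 28

28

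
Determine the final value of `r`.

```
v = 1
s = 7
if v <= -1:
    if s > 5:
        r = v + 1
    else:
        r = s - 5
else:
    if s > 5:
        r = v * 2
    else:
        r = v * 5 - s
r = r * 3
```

6

v=1, s=7
v <= -1 is False; s > 5 is True
→ r = v * 2 = 2
r = 2*3 = 6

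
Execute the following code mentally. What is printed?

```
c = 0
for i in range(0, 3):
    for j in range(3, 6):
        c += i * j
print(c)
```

36

i=0,j=3: c = 0+0 = 0
i=0,j=4: c = 0+0 = 0
i=0,j=5: c = 0+0 = 0
i=1,j=3: c = 0+3 = 3
i=1,j=4: c = 3+4 = 7
i=1,j=5: c = 7+5 = 12
i=2,j=3: c = 12+6 = 18
i=2,j=4: c = 18+8 = 26
i=2,j=5: c = 26+10 = 36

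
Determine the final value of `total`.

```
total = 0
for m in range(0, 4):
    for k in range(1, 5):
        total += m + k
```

64

m=0,k=1: total = 0+1 = 1
m=0,k=2: total = 1+2 = 3
m=0,k=3: total = 3+3 = 6
m=0,k=4: total = 6+4 = 10
m=1,k=1: total = 10+2 = 12
m=1,k=2: total = 12+3 = 15
m=1,k=3: total = 15+4 = 19
m=1,k=4: total = 19+5 = 24
m=2,k=1: total = 24+3 = 27
m=2,k=2: total = 27+4 = 31
m=2,k=3: total = 31+5 = 36
m=2,k=4: total = 36+6 = 42
m=3,k=1: total = 42+4 = 46
m=3,k=2: total = 46+5 = 51
m=3,k=3: total = 51+6 = 57
m=3,k=4: total = 57+7 = 64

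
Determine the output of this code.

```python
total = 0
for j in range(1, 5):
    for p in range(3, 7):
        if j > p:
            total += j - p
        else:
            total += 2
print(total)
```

j=1,p=3: not 1>3, total = 0+2 = 2
j=1,p=4: not 1>4, total = 2+2 = 4
j=1,p=5: not 1>5, total = 4+2 = 6
j=1,p=6: not 1>6, total = 6+2 = 8
j=2,p=3: not 2>3, total = 8+2 = 10
j=2,p=4: not 2>4, total = 10+2 = 12
j=2,p=5: not 2>5, total = 12+2 = 14
j=2,p=6: not 2>6, total = 14+2 = 16
j=3,p=3: not 3>3, total = 16+2 = 18
j=3,p=4: not 3>4, total = 18+2 = 20
j=3,p=5: not 3>5, total = 20+2 = 22
j=3,p=6: not 3>6, total = 22+2 = 24
j=4,p=3: 4>3, total = 24+1 = 25
j=4,p=4: not 4>4, total = 25+2 = 27
j=4,p=5: not 4>5, total = 27+2 = 29
j=4,p=6: not 4>6, total = 29+2 = 31

31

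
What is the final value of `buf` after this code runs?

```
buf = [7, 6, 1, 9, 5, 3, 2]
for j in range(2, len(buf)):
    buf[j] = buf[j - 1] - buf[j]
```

[7, 6, 5, -4, -9, -12, -14]

j=2: buf[2] = 6-1 = 5 → [7, 6, 5, 9, 5, 3, 2]
j=3: buf[3] = 5-9 = -4 → [7, 6, 5, -4, 5, 3, 2]
j=4: buf[4] = (-4)-5 = -9 → [7, 6, 5, -4, -9, 3, 2]
j=5: buf[5] = (-9)-3 = -12 → [7, 6, 5, -4, -9, -12, 2]
j=6: buf[6] = (-12)-2 = -14 → [7, 6, 5, -4, -9, -12, -14]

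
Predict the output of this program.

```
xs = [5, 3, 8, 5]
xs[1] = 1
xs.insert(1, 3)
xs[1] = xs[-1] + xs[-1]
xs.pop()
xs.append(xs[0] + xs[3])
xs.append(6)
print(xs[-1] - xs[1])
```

-4

xs[1] = 1 → [5, 1, 8, 5]
insert 3 at 1 → [5, 3, 1, 8, 5]
xs[1] = xs[-1]+xs[-1] = 5+5 = 10 → [5, 10, 1, 8, 5]
pop() removes 5 → [5, 10, 1, 8]
append xs[0]+xs[3] = 5+8 = 13 → [5, 10, 1, 8, 13]
append 6 → [5, 10, 1, 8, 13, 6]
xs[-1]-xs[1] = 6-10 = -4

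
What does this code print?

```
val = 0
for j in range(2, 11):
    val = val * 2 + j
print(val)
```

1524

j=2: val = 0*2+2 = 2
j=3: val = 2*2+3 = 7
j=4: val = 7*2+4 = 18
j=5: val = 18*2+5 = 41
j=6: val = 41*2+6 = 88
j=7: val = 88*2+7 = 183
j=8: val = 183*2+8 = 374
j=9: val = 374*2+9 = 757
j=10: val = 757*2+10 = 1524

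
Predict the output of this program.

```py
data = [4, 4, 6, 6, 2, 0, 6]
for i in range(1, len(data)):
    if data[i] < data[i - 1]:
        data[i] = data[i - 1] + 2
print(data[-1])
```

i=1: 4>=4, unchanged → [4, 4, 6, 6, 2, 0, 6]
i=2: 6>=4, unchanged → [4, 4, 6, 6, 2, 0, 6]
i=3: 6>=6, unchanged → [4, 4, 6, 6, 2, 0, 6]
i=4: 2<6, data[4] = 6+2 = 8 → [4, 4, 6, 6, 8, 0, 6]
i=5: 0<8, data[5] = 8+2 = 10 → [4, 4, 6, 6, 8, 10, 6]
i=6: 6<10, data[6] = 10+2 = 12 → [4, 4, 6, 6, 8, 10, 12]

12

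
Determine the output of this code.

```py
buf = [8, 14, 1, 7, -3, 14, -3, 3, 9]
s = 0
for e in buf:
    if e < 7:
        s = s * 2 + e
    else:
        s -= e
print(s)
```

-480

e=8: not <7, s = 0-8 = -8
e=14: not <7, s = (-8)-14 = -22
e=1: <7, s = (-22)*2+1 = -43
e=7: not <7, s = (-43)-7 = -50
e=-3: <7, s = (-50)*2+(-3) = -103
e=14: not <7, s = (-103)-14 = -117
e=-3: <7, s = (-117)*2+(-3) = -237
e=3: <7, s = (-237)*2+3 = -471
e=9: not <7, s = (-471)-9 = -480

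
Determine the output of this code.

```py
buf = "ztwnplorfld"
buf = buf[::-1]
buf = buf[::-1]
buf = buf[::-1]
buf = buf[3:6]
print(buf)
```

rol

reverse → 'dlfrolpnwtz'
reverse → 'ztwnplorfld'
reverse → 'dlfrolpnwtz'
slice [3:6] → 'rol'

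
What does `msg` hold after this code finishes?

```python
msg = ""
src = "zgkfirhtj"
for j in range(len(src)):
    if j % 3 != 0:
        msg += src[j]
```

j=0: skip
j=1: add 'g' → 'g'
j=2: add 'k' → 'gk'
j=3: skip
j=4: add 'i' → 'gki'
j=5: add 'r' → 'gkir'
j=6: skip
j=7: add 't' → 'gkirt'
j=8: add 'j' → 'gkirtj'

'gkirtj'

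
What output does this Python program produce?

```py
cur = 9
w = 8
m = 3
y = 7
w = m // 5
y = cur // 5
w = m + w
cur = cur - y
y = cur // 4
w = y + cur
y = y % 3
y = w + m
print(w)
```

10

w = 3//5 = 0
y = 9//5 = 1
w = 3+0 = 3
cur = 9-1 = 8
y = 8//4 = 2
w = 2+8 = 10
y = 2%3 = 2
y = 10+3 = 13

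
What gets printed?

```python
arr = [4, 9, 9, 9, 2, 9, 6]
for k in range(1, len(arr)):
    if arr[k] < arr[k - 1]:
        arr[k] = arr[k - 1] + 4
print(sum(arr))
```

82

k=1: 9>=4, unchanged → [4, 9, 9, 9, 2, 9, 6]
k=2: 9>=9, unchanged → [4, 9, 9, 9, 2, 9, 6]
k=3: 9>=9, unchanged → [4, 9, 9, 9, 2, 9, 6]
k=4: 2<9, arr[4] = 9+4 = 13 → [4, 9, 9, 9, 13, 9, 6]
k=5: 9<13, arr[5] = 13+4 = 17 → [4, 9, 9, 9, 13, 17, 6]
k=6: 6<17, arr[6] = 17+4 = 21 → [4, 9, 9, 9, 13, 17, 21]
sum = 82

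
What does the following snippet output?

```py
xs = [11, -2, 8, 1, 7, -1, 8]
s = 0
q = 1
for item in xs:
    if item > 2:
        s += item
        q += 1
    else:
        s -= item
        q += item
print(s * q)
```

108

item=11: >2, s = 0+11 = 11; q=2
item=-2: not >2, s = 11-(-2) = 13; q=0
item=8: >2, s = 13+8 = 21; q=1
item=1: not >2, s = 21-1 = 20; q=2
item=7: >2, s = 20+7 = 27; q=3
item=-1: not >2, s = 27-(-1) = 28; q=2
item=8: >2, s = 28+8 = 36; q=3
s*q = 36*3 = 108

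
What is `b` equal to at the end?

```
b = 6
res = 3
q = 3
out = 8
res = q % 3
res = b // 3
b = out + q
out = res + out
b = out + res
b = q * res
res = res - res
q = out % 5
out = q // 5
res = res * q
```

res = 3%3 = 0
res = 6//3 = 2
b = 8+3 = 11
out = 2+8 = 10
b = 10+2 = 12
b = 3*2 = 6
res = 2-2 = 0
q = 10%5 = 0
out = 0//5 = 0
res = 0*0 = 0

6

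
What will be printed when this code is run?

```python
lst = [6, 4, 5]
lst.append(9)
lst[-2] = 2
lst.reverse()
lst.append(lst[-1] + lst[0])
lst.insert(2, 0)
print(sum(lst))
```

append 9 → [6, 4, 5, 9]
lst[-2] = 2 → [6, 4, 2, 9]
reverse → [9, 2, 4, 6]
append lst[-1]+lst[0] = 6+9 = 15 → [9, 2, 4, 6, 15]
insert 0 at 2 → [9, 2, 0, 4, 6, 15]
sum = 36

36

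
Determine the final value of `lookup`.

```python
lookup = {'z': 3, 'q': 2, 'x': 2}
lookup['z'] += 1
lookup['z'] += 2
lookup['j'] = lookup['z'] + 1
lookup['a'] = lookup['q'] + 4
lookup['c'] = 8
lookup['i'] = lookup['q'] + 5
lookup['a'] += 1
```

lookup['z'] = 3+1 = 4 → {'z': 4, 'q': 2, 'x': 2}
lookup['z'] = 4+2 = 6 → {'z': 6, 'q': 2, 'x': 2}
lookup['j'] = lookup['z']+1 = 7 → {'z': 6, 'q': 2, 'x': 2, 'j': 7}
lookup['a'] = lookup['q']+4 = 6 → {'z': 6, 'q': 2, 'x': 2, 'j': 7, 'a': 6}
lookup['c'] = 8 → {'z': 6, 'q': 2, 'x': 2, 'j': 7, 'a': 6, 'c': 8}
lookup['i'] = lookup['q']+5 = 7 → {'z': 6, 'q': 2, 'x': 2, 'j': 7, 'a': 6, 'c': 8, 'i': 7}
lookup['a'] = 6+1 = 7 → {'z': 6, 'q': 2, 'x': 2, 'j': 7, 'a': 7, 'c': 8, 'i': 7}

{'z': 6, 'q': 2, 'x': 2, 'j': 7, 'a': 7, 'c': 8, 'i': 7}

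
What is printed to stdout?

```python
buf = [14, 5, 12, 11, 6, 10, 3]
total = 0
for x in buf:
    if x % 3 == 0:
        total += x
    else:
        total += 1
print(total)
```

25

x=14: not %3==0, total = 0+1 = 1
x=5: not %3==0, total = 1+1 = 2
x=12: %3==0, total = 2+12 = 14
x=11: not %3==0, total = 14+1 = 15
x=6: %3==0, total = 15+6 = 21
x=10: not %3==0, total = 21+1 = 22
x=3: %3==0, total = 22+3 = 25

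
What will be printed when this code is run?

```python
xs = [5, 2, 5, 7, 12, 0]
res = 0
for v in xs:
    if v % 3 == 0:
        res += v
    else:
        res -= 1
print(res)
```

v=5: not %3==0, res = 0-1 = -1
v=2: not %3==0, res = (-1)-1 = -2
v=5: not %3==0, res = (-2)-1 = -3
v=7: not %3==0, res = (-3)-1 = -4
v=12: %3==0, res = (-4)+12 = 8
v=0: %3==0, res = 8+0 = 8

8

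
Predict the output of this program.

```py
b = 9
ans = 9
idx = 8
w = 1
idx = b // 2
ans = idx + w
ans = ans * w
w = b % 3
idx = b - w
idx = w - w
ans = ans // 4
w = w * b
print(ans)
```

idx = 9//2 = 4
ans = 4+1 = 5
ans = 5*1 = 5
w = 9%3 = 0
idx = 9-0 = 9
idx = 0-0 = 0
ans = 5//4 = 1
w = 0*9 = 0

1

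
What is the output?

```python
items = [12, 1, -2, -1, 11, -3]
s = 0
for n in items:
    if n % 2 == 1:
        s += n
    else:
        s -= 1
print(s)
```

n=12: not odd, s = 0-1 = -1
n=1: odd, s = (-1)+1 = 0
n=-2: not odd, s = 0-1 = -1
n=-1: odd, s = (-1)+(-1) = -2
n=11: odd, s = (-2)+11 = 9
n=-3: odd, s = 9+(-3) = 6

6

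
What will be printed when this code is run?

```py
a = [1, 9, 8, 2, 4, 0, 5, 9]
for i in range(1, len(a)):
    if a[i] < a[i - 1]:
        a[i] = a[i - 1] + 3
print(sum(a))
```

i=1: 9>=1, unchanged → [1, 9, 8, 2, 4, 0, 5, 9]
i=2: 8<9, a[2] = 9+3 = 12 → [1, 9, 12, 2, 4, 0, 5, 9]
i=3: 2<12, a[3] = 12+3 = 15 → [1, 9, 12, 15, 4, 0, 5, 9]
i=4: 4<15, a[4] = 15+3 = 18 → [1, 9, 12, 15, 18, 0, 5, 9]
i=5: 0<18, a[5] = 18+3 = 21 → [1, 9, 12, 15, 18, 21, 5, 9]
i=6: 5<21, a[6] = 21+3 = 24 → [1, 9, 12, 15, 18, 21, 24, 9]
i=7: 9<24, a[7] = 24+3 = 27 → [1, 9, 12, 15, 18, 21, 24, 27]
sum = 127

127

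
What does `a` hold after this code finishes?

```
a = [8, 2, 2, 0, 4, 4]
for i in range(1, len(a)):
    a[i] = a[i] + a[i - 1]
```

[8, 10, 12, 12, 16, 20]

i=1: a[1] = 2+8 = 10 → [8, 10, 2, 0, 4, 4]
i=2: a[2] = 2+10 = 12 → [8, 10, 12, 0, 4, 4]
i=3: a[3] = 0+12 = 12 → [8, 10, 12, 12, 4, 4]
i=4: a[4] = 4+12 = 16 → [8, 10, 12, 12, 16, 4]
i=5: a[5] = 4+16 = 20 → [8, 10, 12, 12, 16, 20]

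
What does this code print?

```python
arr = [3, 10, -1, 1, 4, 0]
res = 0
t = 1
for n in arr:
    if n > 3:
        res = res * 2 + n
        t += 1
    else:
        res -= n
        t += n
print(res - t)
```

n=3: not >3, res = 0-3 = -3; t=4
n=10: >3, res = (-3)*2+10 = 4; t=5
n=-1: not >3, res = 4-(-1) = 5; t=4
n=1: not >3, res = 5-1 = 4; t=5
n=4: >3, res = 4*2+4 = 12; t=6
n=0: not >3, res = 12-0 = 12; t=6
res-t = 12-6 = 6

6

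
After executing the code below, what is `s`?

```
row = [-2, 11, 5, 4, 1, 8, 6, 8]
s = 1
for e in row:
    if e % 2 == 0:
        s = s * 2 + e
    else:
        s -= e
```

-180

e=-2: even, s = 1*2+(-2) = 0
e=11: not even, s = 0-11 = -11
e=5: not even, s = (-11)-5 = -16
e=4: even, s = (-16)*2+4 = -28
e=1: not even, s = (-28)-1 = -29
e=8: even, s = (-29)*2+8 = -50
e=6: even, s = (-50)*2+6 = -94
e=8: even, s = (-94)*2+8 = -180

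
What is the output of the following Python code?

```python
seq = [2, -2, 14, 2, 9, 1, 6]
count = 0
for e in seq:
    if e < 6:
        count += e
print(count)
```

e=2: <6, count = 0+2 = 2
e=-2: <6, count = 2+(-2) = 0
e=14: not <6
e=2: <6, count = 0+2 = 2
e=9: not <6
e=1: <6, count = 2+1 = 3
e=6: not <6

3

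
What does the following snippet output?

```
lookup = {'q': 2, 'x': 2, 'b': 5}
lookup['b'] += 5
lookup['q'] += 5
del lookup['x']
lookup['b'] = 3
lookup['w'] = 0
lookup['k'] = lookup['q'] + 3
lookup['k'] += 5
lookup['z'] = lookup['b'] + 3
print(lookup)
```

{'q': 7, 'b': 3, 'w': 0, 'k': 15, 'z': 6}

lookup['b'] = 5+5 = 10 → {'q': 2, 'x': 2, 'b': 10}
lookup['q'] = 2+5 = 7 → {'q': 7, 'x': 2, 'b': 10}
del 'x' → {'q': 7, 'b': 10}
lookup['b'] = 3 → {'q': 7, 'b': 3}
lookup['w'] = 0 → {'q': 7, 'b': 3, 'w': 0}
lookup['k'] = lookup['q']+3 = 10 → {'q': 7, 'b': 3, 'w': 0, 'k': 10}
lookup['k'] = 10+5 = 15 → {'q': 7, 'b': 3, 'w': 0, 'k': 15}
lookup['z'] = lookup['b']+3 = 6 → {'q': 7, 'b': 3, 'w': 0, 'k': 15, 'z': 6}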